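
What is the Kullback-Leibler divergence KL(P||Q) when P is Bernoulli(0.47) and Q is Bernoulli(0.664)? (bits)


KL = p*log2(p/q) + (1-p)*log2((1-p)/(1-q)) = 0.47*log2(0.47/0.664) + 0.53*log2(0.53/0.336) = 0.1142

0.1142 bits


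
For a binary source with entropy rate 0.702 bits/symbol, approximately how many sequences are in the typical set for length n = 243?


log2|A_typical| = nH = 243 * 0.702 = 170.586, so |A_typical| ~ 2^170.586 = 2.246e+51

2.246e+51


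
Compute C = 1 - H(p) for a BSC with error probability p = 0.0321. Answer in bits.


H(p) = -p*log2(p) - (1-p)*log2(1-p) = -0.0321*log2(0.0321) - 0.9679*log2(0.9679) = 0.159257 + 0.045559 = 0.2048. C = 1 - H(p) = 1 - 0.2048 = 0.7952

0.7952 bits


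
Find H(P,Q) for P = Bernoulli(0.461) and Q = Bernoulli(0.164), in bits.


H(P,Q) = -p*log2(q) - (1-p)*log2(1-q). -0.461*log2(0.164) = 1.202395; -0.539*log2(0.836) = 0.139291. H(P,Q) = 1.202395 + 0.139291 = 1.3417

1.3417 bits


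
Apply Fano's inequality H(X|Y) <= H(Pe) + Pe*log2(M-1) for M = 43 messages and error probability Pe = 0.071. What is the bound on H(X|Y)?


H(Pe) = -Pe*log2(Pe) - (1-Pe)*log2(1-Pe) = -0.071*log2(0.071) - 0.929*log2(0.929) = 0.270939 + 0.098706 = 0.3696. Pe*log2(M-1) = 0.071*log2(42) = 0.382855. Bound = H(Pe) + Pe*log2(M-1) = 0.270939 + 0.098706 + 0.382855 = 0.7525

0.7525 bits


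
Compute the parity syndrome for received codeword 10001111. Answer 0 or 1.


Syndrome = XOR of all bits = 1 XOR 0 XOR 0 XOR 0 XOR 1 XOR 1 XOR 1 XOR 1 = 1

1


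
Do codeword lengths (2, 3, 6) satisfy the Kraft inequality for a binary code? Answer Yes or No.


Kraft sum = sum(2^(-l_i)) = 0.3906, need <= 1. Result: satisfied (a binary prefix-free code with these lengths exists)

Yes


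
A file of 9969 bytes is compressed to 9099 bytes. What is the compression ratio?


Ratio = original / compressed = 9969 / 9099 = 1.0956

1.0956


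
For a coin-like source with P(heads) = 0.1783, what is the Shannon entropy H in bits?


H = -p*log2(p) - (1-p)*log2(1-p). -0.1783*log2(0.1783) = 0.443543; -0.8217*log2(0.8217) = 0.232801. H = 0.443543 + 0.232801 = 0.6763

0.6763 bits


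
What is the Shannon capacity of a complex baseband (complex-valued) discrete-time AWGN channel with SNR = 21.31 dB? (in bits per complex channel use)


SNR_linear = 10^(21.31/10) = 135.2073; C = log2(1 + SNR_linear) = log2(1 + 135.2073) = 7.0897

7.0897 bits/channel use


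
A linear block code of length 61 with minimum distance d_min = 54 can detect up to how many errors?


Detection capability = d_min - 1 = 54 - 1 = 53

53 errors


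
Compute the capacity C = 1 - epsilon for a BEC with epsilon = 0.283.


C = 1 - epsilon = 1 - 0.283 = 0.717

0.717 bits


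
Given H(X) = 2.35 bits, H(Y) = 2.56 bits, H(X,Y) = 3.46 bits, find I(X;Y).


I(X;Y) = H(X) + H(Y) - H(X,Y) = 2.35 + 2.56 - 3.46 = 1.45

1.45 bits


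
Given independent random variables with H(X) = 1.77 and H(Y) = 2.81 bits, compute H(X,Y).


For independent variables, H(X,Y) = H(X) + H(Y) = 1.77 + 2.81 = 4.58

4.58 bits


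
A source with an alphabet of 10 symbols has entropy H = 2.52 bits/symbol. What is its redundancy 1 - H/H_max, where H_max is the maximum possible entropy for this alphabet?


H_max = log2(K) = log2(10) = 3.3219 bits/symbol. Redundancy = 1 - H/H_max = 1 - 2.52/3.3219 = 1 - 0.7586 = 0.2414

0.2414


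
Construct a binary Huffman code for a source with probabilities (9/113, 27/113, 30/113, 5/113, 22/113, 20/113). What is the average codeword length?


Huffman construction (repeatedly merge the two least-probable nodes; each merge adds 1 bit to every symbol beneath it): 5/113 + 9/113 = 14/113; 14/113 + 20/113 = 34/113; 22/113 + 27/113 = 49/113; 30/113 + 34/113 = 64/113; 49/113 + 64/113 = 1. Resulting codeword lengths (in the order the probabilities were given): (4, 2, 2, 4, 2, 3). L_avg = sum(p_i * l_i) = 9/113*4 + 27/113*2 + 30/113*2 + 5/113*4 + 22/113*2 + 20/113*3 = 274/113 = 2.4248

2.4248 bits


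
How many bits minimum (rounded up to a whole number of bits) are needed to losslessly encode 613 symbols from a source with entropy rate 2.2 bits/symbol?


Minimum bits >= n * H = 613 * 2.2 = 1348.6, rounded up to a whole number of bits = 1349

1349 bits


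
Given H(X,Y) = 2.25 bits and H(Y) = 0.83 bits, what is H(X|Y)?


H(X|Y) = H(X,Y) - H(Y) = 2.25 - 0.83 = 1.42

1.42 bits


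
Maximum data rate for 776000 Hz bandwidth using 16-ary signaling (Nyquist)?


Rate = 2 * B * log2(M) = 2 * 776000 * 4.0 = 6208000.0

6208000.0 bps


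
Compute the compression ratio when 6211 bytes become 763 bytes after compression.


Ratio = original / compressed = 6211 / 763 = 8.1402

8.1402


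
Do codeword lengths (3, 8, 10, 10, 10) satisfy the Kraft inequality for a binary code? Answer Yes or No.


Kraft sum = sum(2^(-l_i)) = 0.1318, need <= 1. Result: satisfied (a binary prefix-free code with these lengths exists)

Yes


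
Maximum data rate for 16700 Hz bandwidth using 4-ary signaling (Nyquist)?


Rate = 2 * B * log2(M) = 2 * 16700 * 2.0 = 66800.0

66800.0 bps


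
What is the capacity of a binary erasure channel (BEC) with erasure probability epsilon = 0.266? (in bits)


C = 1 - epsilon = 1 - 0.266 = 0.734

0.734 bits


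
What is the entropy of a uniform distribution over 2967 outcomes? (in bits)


H = log2(n) = log2(2967) = 11.5348

11.5348 bits


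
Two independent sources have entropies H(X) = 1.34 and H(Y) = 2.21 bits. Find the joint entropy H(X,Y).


For independent variables, H(X,Y) = H(X) + H(Y) = 1.34 + 2.21 = 3.55

3.55 bits


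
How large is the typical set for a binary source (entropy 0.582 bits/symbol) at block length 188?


log2|A_typical| = nH = 188 * 0.582 = 109.416, so |A_typical| ~ 2^109.416 = 8.660e+32

8.660e+32


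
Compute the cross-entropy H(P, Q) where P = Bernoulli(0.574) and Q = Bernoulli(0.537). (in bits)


H(P,Q) = -p*log2(q) - (1-p)*log2(1-q). -0.574*log2(0.537) = 0.514881; -0.426*log2(0.463) = 0.473250. H(P,Q) = 0.514881 + 0.473250 = 0.9881

0.9881 bits


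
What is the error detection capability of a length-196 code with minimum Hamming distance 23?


Detection capability = d_min - 1 = 23 - 1 = 22

22 errors


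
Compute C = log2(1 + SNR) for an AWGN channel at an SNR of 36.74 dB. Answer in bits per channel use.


SNR_linear = 10^(36.74/10) = 4720.6304; C = log2(1 + SNR_linear) = log2(1 + 4720.6304) = 12.2051

12.2051 bits/channel use


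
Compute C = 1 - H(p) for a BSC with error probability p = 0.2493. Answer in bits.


H(p) = -p*log2(p) - (1-p)*log2(1-p) = -0.2493*log2(0.2493) - 0.7507*log2(0.7507) = 0.499608 + 0.310558 = 0.8102. C = 1 - H(p) = 1 - 0.8102 = 0.1898

0.1898 bits


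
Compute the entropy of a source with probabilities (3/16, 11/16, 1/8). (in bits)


H = -sum(p_i * log2(p_i)). Terms: -(3/16)*log2(3/16) = 0.452820; -(11/16)*log2(11/16) = 0.371641; -(1/8)*log2(1/8) = 0.375000. H = 0.452820 + 0.371641 + 0.375000 = 1.1995

1.1995 bits


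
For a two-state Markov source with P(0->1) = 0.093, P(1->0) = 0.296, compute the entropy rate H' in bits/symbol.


Stationary distribution: pi_0 = p10/(p01+p10) = 0.7609, pi_1 = 0.2391. Entropy rate H' = pi_0*H(p01) + pi_1*H(p10) = 0.7609*0.4464 + 0.2391*0.8763 = 0.5492

0.5492 bits/symbol


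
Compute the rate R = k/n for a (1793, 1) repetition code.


Rate = k/n = 1/1793

1/1793


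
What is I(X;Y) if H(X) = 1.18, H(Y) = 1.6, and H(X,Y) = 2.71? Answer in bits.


I(X;Y) = H(X) + H(Y) - H(X,Y) = 1.18 + 1.6 - 2.71 = 0.07

0.07 bits


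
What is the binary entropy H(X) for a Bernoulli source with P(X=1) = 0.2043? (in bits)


H = -p*log2(p) - (1-p)*log2(1-p). -0.2043*log2(0.2043) = 0.468100; -0.7957*log2(0.7957) = 0.262345. H = 0.468100 + 0.262345 = 0.7304

0.7304 bits


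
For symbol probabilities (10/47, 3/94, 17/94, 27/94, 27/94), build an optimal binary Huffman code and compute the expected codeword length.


Huffman construction (repeatedly merge the two least-probable nodes; each merge adds 1 bit to every symbol beneath it): 3/94 + 17/94 = 10/47; 10/47 + 10/47 = 20/47; 27/94 + 27/94 = 27/47; 20/47 + 27/47 = 1. Resulting codeword lengths (in the order the probabilities were given): (2, 3, 3, 2, 2). L_avg = sum(p_i * l_i) = 10/47*2 + 3/94*3 + 17/94*3 + 27/94*2 + 27/94*2 = 104/47 = 2.2128

2.2128 bits


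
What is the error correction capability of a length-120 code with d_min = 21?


Correction capability = floor((d-1)/2) = floor((21-1)/2) = 10

10 errors


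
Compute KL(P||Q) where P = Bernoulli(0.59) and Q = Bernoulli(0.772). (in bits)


KL = p*log2(p/q) + (1-p)*log2((1-p)/(1-q)) = 0.59*log2(0.59/0.772) + 0.41*log2(0.41/0.228) = 0.1182

0.1182 bits


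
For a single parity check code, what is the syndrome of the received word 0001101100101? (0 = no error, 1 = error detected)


Syndrome = XOR of all bits = 0 XOR 0 XOR 0 XOR 1 XOR 1 XOR 0 XOR 1 XOR 1 XOR 0 XOR 0 XOR 1 XOR 0 XOR 1 = 0

0


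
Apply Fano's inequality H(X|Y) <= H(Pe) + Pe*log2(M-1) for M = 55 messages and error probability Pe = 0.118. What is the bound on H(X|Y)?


H(Pe) = -Pe*log2(Pe) - (1-Pe)*log2(1-Pe) = -0.118*log2(0.118) - 0.882*log2(0.882) = 0.363811 + 0.159774 = 0.5236. Pe*log2(M-1) = 0.118*log2(54) = 0.679077. Bound = H(Pe) + Pe*log2(M-1) = 0.363811 + 0.159774 + 0.679077 = 1.2027

1.2027 bits


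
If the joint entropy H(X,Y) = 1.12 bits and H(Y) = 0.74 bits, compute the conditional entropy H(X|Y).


H(X|Y) = H(X,Y) - H(Y) = 1.12 - 0.74 = 0.38

0.38 bits


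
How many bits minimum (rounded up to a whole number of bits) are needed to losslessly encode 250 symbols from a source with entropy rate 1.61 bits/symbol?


Minimum bits >= n * H = 250 * 1.61 = 402.5, rounded up to a whole number of bits = 403

403 bits


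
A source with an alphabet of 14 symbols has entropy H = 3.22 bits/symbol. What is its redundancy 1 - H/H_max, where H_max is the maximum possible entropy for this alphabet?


H_max = log2(K) = log2(14) = 3.8074 bits/symbol. Redundancy = 1 - H/H_max = 1 - 3.22/3.8074 = 1 - 0.8457 = 0.1543

0.1543


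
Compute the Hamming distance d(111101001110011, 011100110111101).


Count differing positions: ^ . . . . ^ ^ ^ ^ . . ^ ^ ^ . = 8 differences

8


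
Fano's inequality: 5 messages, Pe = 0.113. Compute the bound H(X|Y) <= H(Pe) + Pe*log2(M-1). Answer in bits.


H(Pe) = -Pe*log2(Pe) - (1-Pe)*log2(1-Pe) = -0.113*log2(0.113) - 0.887*log2(0.887) = 0.355453 + 0.153446 = 0.5089. Pe*log2(M-1) = 0.113*log2(4) = 0.226000. Bound = H(Pe) + Pe*log2(M-1) = 0.355453 + 0.153446 + 0.226000 = 0.7349

0.7349 bits


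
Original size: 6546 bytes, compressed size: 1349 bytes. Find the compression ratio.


Ratio = original / compressed = 6546 / 1349 = 4.8525

4.8525


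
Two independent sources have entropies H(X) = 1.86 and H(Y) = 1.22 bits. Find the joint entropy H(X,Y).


For independent variables, H(X,Y) = H(X) + H(Y) = 1.86 + 1.22 = 3.08

3.08 bits


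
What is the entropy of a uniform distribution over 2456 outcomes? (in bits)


H = log2(n) = log2(2456) = 11.2621

11.2621 bits


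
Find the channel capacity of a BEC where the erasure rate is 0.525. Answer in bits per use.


C = 1 - epsilon = 1 - 0.525 = 0.475

0.475 bits


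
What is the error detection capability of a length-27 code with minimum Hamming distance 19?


Detection capability = d_min - 1 = 19 - 1 = 18

18 errors


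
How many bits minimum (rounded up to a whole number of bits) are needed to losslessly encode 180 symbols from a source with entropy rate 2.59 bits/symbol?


Minimum bits >= n * H = 180 * 2.59 = 466.2, rounded up to a whole number of bits = 467

467 bits


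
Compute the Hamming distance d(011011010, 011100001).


Count differing positions: . . . ^ ^ ^ . ^ ^ = 5 differences

5


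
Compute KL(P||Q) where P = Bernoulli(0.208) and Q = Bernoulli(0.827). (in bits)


KL = p*log2(p/q) + (1-p)*log2((1-p)/(1-q)) = 0.208*log2(0.208/0.827) + 0.792*log2(0.792/0.173) = 1.324

1.324 bits


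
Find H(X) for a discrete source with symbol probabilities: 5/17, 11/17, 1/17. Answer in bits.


H = -sum(p_i * log2(p_i)). Terms: -(5/17)*log2(5/17) = 0.519275; -(11/17)*log2(11/17) = 0.406373; -(1/17)*log2(1/17) = 0.240439. H = 0.519275 + 0.406373 + 0.240439 = 1.1661

1.1661 bits


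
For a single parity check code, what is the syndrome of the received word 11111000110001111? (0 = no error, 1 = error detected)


Syndrome = XOR of all bits = 1 XOR 1 XOR 1 XOR 1 XOR 1 XOR 0 XOR 0 XOR 0 XOR 1 XOR 1 XOR 0 XOR 0 XOR 0 XOR 1 XOR 1 XOR 1 XOR 1 = 1

1


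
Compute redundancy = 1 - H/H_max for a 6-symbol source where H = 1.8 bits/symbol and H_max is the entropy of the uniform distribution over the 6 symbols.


H_max = log2(K) = log2(6) = 2.585 bits/symbol. Redundancy = 1 - H/H_max = 1 - 1.8/2.585 = 1 - 0.6963 = 0.3037

0.3037


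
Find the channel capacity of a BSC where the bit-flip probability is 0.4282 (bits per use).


H(p) = -p*log2(p) - (1-p)*log2(1-p) = -0.4282*log2(0.4282) - 0.5718*log2(0.5718) = 0.523964 + 0.461110 = 0.9851. C = 1 - H(p) = 1 - 0.9851 = 0.0149

0.0149 bits


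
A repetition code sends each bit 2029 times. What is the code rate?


Rate = k/n = 1/2029

1/2029


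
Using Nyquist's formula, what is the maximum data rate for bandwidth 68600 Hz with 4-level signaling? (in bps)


Rate = 2 * B * log2(M) = 2 * 68600 * 2.0 = 274400.0

274400.0 bps


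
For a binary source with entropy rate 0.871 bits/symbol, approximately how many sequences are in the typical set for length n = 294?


log2|A_typical| = nH = 294 * 0.871 = 256.074, so |A_typical| ~ 2^256.074 = 1.219e+77

1.219e+77


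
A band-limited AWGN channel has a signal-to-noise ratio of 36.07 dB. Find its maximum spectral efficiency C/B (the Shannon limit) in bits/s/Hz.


SNR_linear = 10^(36.07/10) = 4045.7589; C/B = log2(1 + SNR_linear) = log2(1 + 4045.7589) = 11.9826

11.9826 bits/s/Hz


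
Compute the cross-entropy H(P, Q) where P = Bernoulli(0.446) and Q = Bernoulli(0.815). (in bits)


H(P,Q) = -p*log2(q) - (1-p)*log2(1-q). -0.446*log2(0.815) = 0.131627; -0.554*log2(0.185) = 1.348659. H(P,Q) = 0.131627 + 1.348659 = 1.4803

1.4803 bits


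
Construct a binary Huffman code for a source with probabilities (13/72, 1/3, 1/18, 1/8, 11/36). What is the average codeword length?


Huffman construction (repeatedly merge the two least-probable nodes; each merge adds 1 bit to every symbol beneath it): 1/18 + 1/8 = 13/72; 13/72 + 13/72 = 13/36; 11/36 + 1/3 = 23/36; 13/36 + 23/36 = 1. Resulting codeword lengths (in the order the probabilities were given): (2, 2, 3, 3, 2). L_avg = sum(p_i * l_i) = 13/72*2 + 1/3*2 + 1/18*3 + 1/8*3 + 11/36*2 = 157/72 = 2.1806

2.1806 bits


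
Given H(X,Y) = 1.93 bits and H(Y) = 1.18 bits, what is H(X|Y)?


H(X|Y) = H(X,Y) - H(Y) = 1.93 - 1.18 = 0.75

0.75 bits


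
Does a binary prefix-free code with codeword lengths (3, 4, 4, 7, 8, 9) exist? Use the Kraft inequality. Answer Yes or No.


Kraft sum = sum(2^(-l_i)) = 0.2637, need <= 1. Result: satisfied (a binary prefix-free code with these lengths exists)

Yes


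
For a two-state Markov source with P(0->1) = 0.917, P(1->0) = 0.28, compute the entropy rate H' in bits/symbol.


Stationary distribution: pi_0 = p10/(p01+p10) = 0.2339, pi_1 = 0.7661. Entropy rate H' = pi_0*H(p01) + pi_1*H(p10) = 0.2339*0.4127 + 0.7661*0.8555 = 0.7519

0.7519 bits/symbol


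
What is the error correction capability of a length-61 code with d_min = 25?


Correction capability = floor((d-1)/2) = floor((25-1)/2) = 12

12 errors


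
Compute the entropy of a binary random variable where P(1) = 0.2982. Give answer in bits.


H = -p*log2(p) - (1-p)*log2(1-p). -0.2982*log2(0.2982) = 0.520552; -0.7018*log2(0.7018) = 0.358527. H = 0.520552 + 0.358527 = 0.8791

0.8791 bits


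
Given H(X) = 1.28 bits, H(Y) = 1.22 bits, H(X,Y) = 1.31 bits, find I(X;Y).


I(X;Y) = H(X) + H(Y) - H(X,Y) = 1.28 + 1.22 - 1.31 = 1.19

1.19 bits


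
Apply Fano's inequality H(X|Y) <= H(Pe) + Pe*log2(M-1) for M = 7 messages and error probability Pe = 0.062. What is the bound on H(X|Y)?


H(Pe) = -Pe*log2(Pe) - (1-Pe)*log2(1-Pe) = -0.062*log2(0.062) - 0.938*log2(0.938) = 0.248718 + 0.086615 = 0.3353. Pe*log2(M-1) = 0.062*log2(6) = 0.160268. Bound = H(Pe) + Pe*log2(M-1) = 0.248718 + 0.086615 + 0.160268 = 0.4956

0.4956 bits


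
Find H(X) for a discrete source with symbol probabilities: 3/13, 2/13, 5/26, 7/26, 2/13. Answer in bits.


H = -sum(p_i * log2(p_i)). Terms: -(3/13)*log2(3/13) = 0.488187; -(2/13)*log2(2/13) = 0.415452; -(5/26)*log2(5/26) = 0.457406; -(7/26)*log2(7/26) = 0.509677; -(2/13)*log2(2/13) = 0.415452. H = 0.488187 + 0.415452 + 0.457406 + 0.509677 + 0.415452 = 2.2862

2.2862 bits


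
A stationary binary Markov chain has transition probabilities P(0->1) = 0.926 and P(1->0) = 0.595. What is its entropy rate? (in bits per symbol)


Stationary distribution: pi_0 = p10/(p01+p10) = 0.3912, pi_1 = 0.6088. Entropy rate H' = pi_0*H(p01) + pi_1*H(p10) = 0.3912*0.3807 + 0.6088*0.9738 = 0.7418

0.7418 bits/symbol


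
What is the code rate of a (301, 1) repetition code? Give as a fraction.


Rate = k/n = 1/301

1/301


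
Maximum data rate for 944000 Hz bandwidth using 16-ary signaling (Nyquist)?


Rate = 2 * B * log2(M) = 2 * 944000 * 4.0 = 7552000.0

7552000.0 bps


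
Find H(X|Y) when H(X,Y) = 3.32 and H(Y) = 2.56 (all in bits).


H(X|Y) = H(X,Y) - H(Y) = 3.32 - 2.56 = 0.76

0.76 bits


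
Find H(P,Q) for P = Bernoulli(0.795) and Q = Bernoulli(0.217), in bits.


H(P,Q) = -p*log2(q) - (1-p)*log2(1-q). -0.795*log2(0.217) = 1.752365; -0.205*log2(0.783) = 0.072348. H(P,Q) = 1.752365 + 0.072348 = 1.8247

1.8247 bits


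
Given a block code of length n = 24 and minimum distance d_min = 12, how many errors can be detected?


Detection capability = d_min - 1 = 12 - 1 = 11

11 errors


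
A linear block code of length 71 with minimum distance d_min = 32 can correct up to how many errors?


Correction capability = floor((d-1)/2) = floor((32-1)/2) = 15

15 errors


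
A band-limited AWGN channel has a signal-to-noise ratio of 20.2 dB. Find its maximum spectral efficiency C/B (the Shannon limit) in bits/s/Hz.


SNR_linear = 10^(20.2/10) = 104.7129; C/B = log2(1 + SNR_linear) = log2(1 + 104.7129) = 6.724

6.724 bits/s/Hz


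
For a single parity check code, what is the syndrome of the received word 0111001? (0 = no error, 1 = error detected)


Syndrome = XOR of all bits = 0 XOR 1 XOR 1 XOR 1 XOR 0 XOR 0 XOR 1 = 0

0


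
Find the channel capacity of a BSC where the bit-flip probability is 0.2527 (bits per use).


H(p) = -p*log2(p) - (1-p)*log2(1-p) = -0.2527*log2(0.2527) - 0.7473*log2(0.7473) = 0.501484 + 0.314046 = 0.8155. C = 1 - H(p) = 1 - 0.8155 = 0.1845

0.1845 bits


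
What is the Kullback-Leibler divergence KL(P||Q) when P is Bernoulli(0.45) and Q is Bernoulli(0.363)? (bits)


KL = p*log2(p/q) + (1-p)*log2((1-p)/(1-q)) = 0.45*log2(0.45/0.363) + 0.55*log2(0.55/0.637) = 0.023

0.023 bits


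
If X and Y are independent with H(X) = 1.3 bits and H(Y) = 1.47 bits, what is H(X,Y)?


For independent variables, H(X,Y) = H(X) + H(Y) = 1.3 + 1.47 = 2.77

2.77 bits


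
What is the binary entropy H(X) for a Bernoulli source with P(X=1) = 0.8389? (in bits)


H = -p*log2(p) - (1-p)*log2(1-p). -0.8389*log2(0.8389) = 0.212602; -0.1611*log2(0.1611) = 0.424333. H = 0.212602 + 0.424333 = 0.6369

0.6369 bits


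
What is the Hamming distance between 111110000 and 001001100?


Count differing positions: ^ ^ . ^ ^ ^ ^ . . = 6 differences

6


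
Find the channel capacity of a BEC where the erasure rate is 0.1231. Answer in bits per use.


C = 1 - epsilon = 1 - 0.1231 = 0.8769

0.8769 bits


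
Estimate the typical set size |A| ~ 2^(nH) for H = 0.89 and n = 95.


log2|A_typical| = nH = 95 * 0.89 = 84.55, so |A_typical| ~ 2^84.55 = 2.832e+25

2.832e+25


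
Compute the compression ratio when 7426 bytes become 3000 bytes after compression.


Ratio = original / compressed = 7426 / 3000 = 2.4753

2.4753


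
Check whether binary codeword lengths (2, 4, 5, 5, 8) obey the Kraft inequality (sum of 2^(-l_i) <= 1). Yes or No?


Kraft sum = sum(2^(-l_i)) = 0.3789, need <= 1. Result: satisfied (a binary prefix-free code with these lengths exists)

Yes


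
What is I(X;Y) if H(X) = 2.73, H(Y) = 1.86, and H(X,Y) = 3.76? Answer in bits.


I(X;Y) = H(X) + H(Y) - H(X,Y) = 2.73 + 1.86 - 3.76 = 0.83

0.83 bits


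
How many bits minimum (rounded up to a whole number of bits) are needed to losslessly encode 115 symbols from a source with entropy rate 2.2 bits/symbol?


Minimum bits >= n * H = 115 * 2.2 = 253.0, rounded up to a whole number of bits = 253

253 bits


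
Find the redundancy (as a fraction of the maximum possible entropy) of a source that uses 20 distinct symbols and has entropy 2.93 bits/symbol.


H_max = log2(K) = log2(20) = 4.3219 bits/symbol. Redundancy = 1 - H/H_max = 1 - 2.93/4.3219 = 1 - 0.6779 = 0.3221

0.3221


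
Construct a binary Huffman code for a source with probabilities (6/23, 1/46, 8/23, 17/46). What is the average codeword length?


Huffman construction (repeatedly merge the two least-probable nodes; each merge adds 1 bit to every symbol beneath it): 1/46 + 6/23 = 13/46; 13/46 + 8/23 = 29/46; 17/46 + 29/46 = 1. Resulting codeword lengths (in the order the probabilities were given): (3, 3, 2, 1). L_avg = sum(p_i * l_i) = 6/23*3 + 1/46*3 + 8/23*2 + 17/46*1 = 44/23 = 1.913

1.913 bits


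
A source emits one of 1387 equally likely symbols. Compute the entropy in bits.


H = log2(n) = log2(1387) = 10.4378

10.4378 bits


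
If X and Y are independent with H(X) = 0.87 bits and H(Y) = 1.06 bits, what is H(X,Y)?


For independent variables, H(X,Y) = H(X) + H(Y) = 0.87 + 1.06 = 1.93

1.93 bits


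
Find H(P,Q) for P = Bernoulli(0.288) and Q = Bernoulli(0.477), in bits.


H(P,Q) = -p*log2(q) - (1-p)*log2(1-q). -0.288*log2(0.477) = 0.307566; -0.712*log2(0.523) = 0.665803. H(P,Q) = 0.307566 + 0.665803 = 0.9734

0.9734 bits


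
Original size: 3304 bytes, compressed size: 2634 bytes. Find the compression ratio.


Ratio = original / compressed = 3304 / 2634 = 1.2544

1.2544


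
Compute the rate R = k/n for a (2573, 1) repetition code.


Rate = k/n = 1/2573

1/2573


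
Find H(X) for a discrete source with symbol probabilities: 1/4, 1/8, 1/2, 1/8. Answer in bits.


H = -sum(p_i * log2(p_i)). Terms: -(1/4)*log2(1/4) = 0.500000; -(1/8)*log2(1/8) = 0.375000; -(1/2)*log2(1/2) = 0.500000; -(1/8)*log2(1/8) = 0.375000. H = 0.500000 + 0.375000 + 0.500000 + 0.375000 = 1.75

1.75 bits


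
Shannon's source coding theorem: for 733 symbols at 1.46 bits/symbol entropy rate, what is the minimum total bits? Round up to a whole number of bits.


Minimum bits >= n * H = 733 * 1.46 = 1070.18, rounded up to a whole number of bits = 1071

1071 bits


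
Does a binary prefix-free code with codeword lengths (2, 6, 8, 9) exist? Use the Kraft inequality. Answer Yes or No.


Kraft sum = sum(2^(-l_i)) = 0.2715, need <= 1. Result: satisfied (a binary prefix-free code with these lengths exists)

Yes


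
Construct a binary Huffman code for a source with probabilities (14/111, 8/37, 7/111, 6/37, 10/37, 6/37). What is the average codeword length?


Huffman construction (repeatedly merge the two least-probable nodes; each merge adds 1 bit to every symbol beneath it): 7/111 + 14/111 = 7/37; 6/37 + 6/37 = 12/37; 7/37 + 8/37 = 15/37; 10/37 + 12/37 = 22/37; 15/37 + 22/37 = 1. Resulting codeword lengths (in the order the probabilities were given): (3, 2, 3, 3, 2, 3). L_avg = sum(p_i * l_i) = 14/111*3 + 8/37*2 + 7/111*3 + 6/37*3 + 10/37*2 + 6/37*3 = 93/37 = 2.5135

2.5135 bits


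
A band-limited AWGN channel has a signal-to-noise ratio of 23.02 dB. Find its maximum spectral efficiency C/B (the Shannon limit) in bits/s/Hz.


SNR_linear = 10^(23.02/10) = 200.4472; C/B = log2(1 + SNR_linear) = log2(1 + 200.4472) = 7.6543

7.6543 bits/s/Hz


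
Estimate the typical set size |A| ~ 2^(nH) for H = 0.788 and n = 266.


log2|A_typical| = nH = 266 * 0.788 = 209.608, so |A_typical| ~ 2^209.608 = 1.254e+63

1.254e+63


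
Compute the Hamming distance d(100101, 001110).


Count differing positions: ^ . ^ . ^ ^ = 4 differences

4


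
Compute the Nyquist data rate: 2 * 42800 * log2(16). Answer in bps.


Rate = 2 * B * log2(M) = 2 * 42800 * 4.0 = 342400.0

342400.0 bps


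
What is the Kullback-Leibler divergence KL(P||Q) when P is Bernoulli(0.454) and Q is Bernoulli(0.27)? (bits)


KL = p*log2(p/q) + (1-p)*log2((1-p)/(1-q)) = 0.454*log2(0.454/0.27) + 0.546*log2(0.546/0.73) = 0.1116

0.1116 bits


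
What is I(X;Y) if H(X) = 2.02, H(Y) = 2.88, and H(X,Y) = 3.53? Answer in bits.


I(X;Y) = H(X) + H(Y) - H(X,Y) = 2.02 + 2.88 - 3.53 = 1.37

1.37 bits


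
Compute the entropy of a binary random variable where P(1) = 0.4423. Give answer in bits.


H = -p*log2(p) - (1-p)*log2(1-p). -0.4423*log2(0.4423) = 0.520544; -0.5577*log2(0.5577) = 0.469828. H = 0.520544 + 0.469828 = 0.9904

0.9904 bits


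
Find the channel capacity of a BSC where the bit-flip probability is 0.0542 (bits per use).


H(p) = -p*log2(p) - (1-p)*log2(1-p) = -0.0542*log2(0.0542) - 0.9458*log2(0.9458) = 0.227942 + 0.076036 = 0.304. C = 1 - H(p) = 1 - 0.304 = 0.696

0.696 bits


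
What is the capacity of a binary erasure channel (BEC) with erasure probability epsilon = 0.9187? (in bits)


C = 1 - epsilon = 1 - 0.9187 = 0.0813

0.0813 bits


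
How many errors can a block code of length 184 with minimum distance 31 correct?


Correction capability = floor((d-1)/2) = floor((31-1)/2) = 15

15 errors


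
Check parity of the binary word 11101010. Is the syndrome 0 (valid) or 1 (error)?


Syndrome = XOR of all bits = 1 XOR 1 XOR 1 XOR 0 XOR 1 XOR 0 XOR 1 XOR 0 = 1

1


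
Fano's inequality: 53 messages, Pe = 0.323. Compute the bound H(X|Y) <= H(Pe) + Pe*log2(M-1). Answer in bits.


H(Pe) = -Pe*log2(Pe) - (1-Pe)*log2(1-Pe) = -0.323*log2(0.323) - 0.677*log2(0.677) = 0.526617 + 0.380997 = 0.9076. Pe*log2(M-1) = 0.323*log2(52) = 1.841242. Bound = H(Pe) + Pe*log2(M-1) = 0.526617 + 0.380997 + 1.841242 = 2.7489

2.7489 bits


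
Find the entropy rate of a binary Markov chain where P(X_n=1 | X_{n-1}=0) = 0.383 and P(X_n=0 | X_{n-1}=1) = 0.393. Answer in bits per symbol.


Stationary distribution: pi_0 = p10/(p01+p10) = 0.5064, pi_1 = 0.4936. Entropy rate H' = pi_0*H(p01) + pi_1*H(p10) = 0.5064*0.9601 + 0.4936*0.9667 = 0.9634

0.9634 bits/symbol


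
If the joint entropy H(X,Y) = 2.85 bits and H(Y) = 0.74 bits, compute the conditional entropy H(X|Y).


H(X|Y) = H(X,Y) - H(Y) = 2.85 - 0.74 = 2.11

2.11 bits


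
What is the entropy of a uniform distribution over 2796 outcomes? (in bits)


H = log2(n) = log2(2796) = 11.4491

11.4491 bits


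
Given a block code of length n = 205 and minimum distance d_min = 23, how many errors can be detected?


Detection capability = d_min - 1 = 23 - 1 = 22

22 errors


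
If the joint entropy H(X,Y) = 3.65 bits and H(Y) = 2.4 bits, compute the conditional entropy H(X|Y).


H(X|Y) = H(X,Y) - H(Y) = 3.65 - 2.4 = 1.25

1.25 bits


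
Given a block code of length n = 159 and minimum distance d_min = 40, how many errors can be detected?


Detection capability = d_min - 1 = 40 - 1 = 39

39 errors


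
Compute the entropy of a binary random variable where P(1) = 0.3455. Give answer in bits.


H = -p*log2(p) - (1-p)*log2(1-p). -0.3455*log2(0.3455) = 0.529735; -0.6545*log2(0.6545) = 0.400250. H = 0.529735 + 0.400250 = 0.93

0.93 bits


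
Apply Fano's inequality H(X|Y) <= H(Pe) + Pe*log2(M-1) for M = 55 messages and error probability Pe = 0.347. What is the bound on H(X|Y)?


H(Pe) = -Pe*log2(Pe) - (1-Pe)*log2(1-Pe) = -0.347*log2(0.347) - 0.653*log2(0.653) = 0.529866 + 0.401494 = 0.9314. Pe*log2(M-1) = 0.347*log2(54) = 1.996946. Bound = H(Pe) + Pe*log2(M-1) = 0.529866 + 0.401494 + 1.996946 = 2.9283

2.9283 bits


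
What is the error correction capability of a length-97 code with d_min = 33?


Correction capability = floor((d-1)/2) = floor((33-1)/2) = 16

16 errors


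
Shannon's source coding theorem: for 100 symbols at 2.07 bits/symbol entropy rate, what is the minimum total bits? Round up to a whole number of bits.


Minimum bits >= n * H = 100 * 2.07 = 207.0, rounded up to a whole number of bits = 207

207 bits


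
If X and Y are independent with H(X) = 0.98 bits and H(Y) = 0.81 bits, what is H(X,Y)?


For independent variables, H(X,Y) = H(X) + H(Y) = 0.98 + 0.81 = 1.79

1.79 bits


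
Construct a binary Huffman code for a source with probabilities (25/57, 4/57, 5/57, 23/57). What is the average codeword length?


Huffman construction (repeatedly merge the two least-probable nodes; each merge adds 1 bit to every symbol beneath it): 4/57 + 5/57 = 3/19; 3/19 + 23/57 = 32/57; 25/57 + 32/57 = 1. Resulting codeword lengths (in the order the probabilities were given): (1, 3, 3, 2). L_avg = sum(p_i * l_i) = 25/57*1 + 4/57*3 + 5/57*3 + 23/57*2 = 98/57 = 1.7193

1.7193 bits


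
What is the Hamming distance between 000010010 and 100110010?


Count differing positions: ^ . . ^ . . . . . = 2 differences

2


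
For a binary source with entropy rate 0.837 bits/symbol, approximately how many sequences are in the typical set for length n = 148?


log2|A_typical| = nH = 148 * 0.837 = 123.876, so |A_typical| ~ 2^123.876 = 1.952e+37

1.952e+37


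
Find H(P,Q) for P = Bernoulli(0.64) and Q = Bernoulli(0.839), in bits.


H(P,Q) = -p*log2(q) - (1-p)*log2(1-q). -0.64*log2(0.839) = 0.162085; -0.36*log2(0.161) = 0.948552. H(P,Q) = 0.162085 + 0.948552 = 1.1106

1.1106 bits


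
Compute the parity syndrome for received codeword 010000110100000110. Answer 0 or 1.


Syndrome = XOR of all bits = 0 XOR 1 XOR 0 XOR 0 XOR 0 XOR 0 XOR 1 XOR 1 XOR 0 XOR 1 XOR 0 XOR 0 XOR 0 XOR 0 XOR 0 XOR 1 XOR 1 XOR 0 = 0

0


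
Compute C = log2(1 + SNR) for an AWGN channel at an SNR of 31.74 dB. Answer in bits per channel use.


SNR_linear = 10^(31.74/10) = 1492.7944; C = log2(1 + SNR_linear) = log2(1 + 1492.7944) = 10.5448

10.5448 bits/channel use


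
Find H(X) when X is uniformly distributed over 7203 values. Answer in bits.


H = log2(n) = log2(7203) = 12.8144

12.8144 bits


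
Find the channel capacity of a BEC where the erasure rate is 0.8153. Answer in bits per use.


C = 1 - epsilon = 1 - 0.8153 = 0.1847

0.1847 bits


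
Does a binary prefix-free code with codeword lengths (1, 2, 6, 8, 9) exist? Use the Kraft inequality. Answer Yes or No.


Kraft sum = sum(2^(-l_i)) = 0.7715, need <= 1. Result: satisfied (a binary prefix-free code with these lengths exists)

Yes


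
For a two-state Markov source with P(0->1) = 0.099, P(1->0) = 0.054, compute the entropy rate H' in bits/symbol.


Stationary distribution: pi_0 = p10/(p01+p10) = 0.3529, pi_1 = 0.6471. Entropy rate H' = pi_0*H(p01) + pi_1*H(p10) = 0.3529*0.4658 + 0.6471*0.3032 = 0.3606

0.3606 bits/symbol


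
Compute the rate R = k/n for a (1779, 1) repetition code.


Rate = k/n = 1/1779

1/1779


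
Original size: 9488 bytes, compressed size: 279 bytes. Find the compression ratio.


Ratio = original / compressed = 9488 / 279 = 34.0072

34.0072


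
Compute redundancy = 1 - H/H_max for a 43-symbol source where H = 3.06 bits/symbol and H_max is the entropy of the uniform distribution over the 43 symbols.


H_max = log2(K) = log2(43) = 5.4263 bits/symbol. Redundancy = 1 - H/H_max = 1 - 3.06/5.4263 = 1 - 0.5639 = 0.4361

0.4361


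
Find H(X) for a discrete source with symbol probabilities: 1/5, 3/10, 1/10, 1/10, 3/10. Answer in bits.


H = -sum(p_i * log2(p_i)). Terms: -(1/5)*log2(1/5) = 0.464386; -(3/10)*log2(3/10) = 0.521090; -(1/10)*log2(1/10) = 0.332193; -(1/10)*log2(1/10) = 0.332193; -(3/10)*log2(3/10) = 0.521090. H = 0.464386 + 0.521090 + 0.332193 + 0.332193 + 0.521090 = 2.171

2.171 bits


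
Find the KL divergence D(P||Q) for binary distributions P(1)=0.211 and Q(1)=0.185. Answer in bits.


KL = p*log2(p/q) + (1-p)*log2((1-p)/(1-q)) = 0.211*log2(0.211/0.185) + 0.789*log2(0.789/0.815) = 0.0031

0.0031 bits


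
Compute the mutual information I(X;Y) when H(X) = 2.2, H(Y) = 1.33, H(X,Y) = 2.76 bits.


I(X;Y) = H(X) + H(Y) - H(X,Y) = 2.2 + 1.33 - 2.76 = 0.77

0.77 bits


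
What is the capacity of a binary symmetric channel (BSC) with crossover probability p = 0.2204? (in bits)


H(p) = -p*log2(p) - (1-p)*log2(1-p) = -0.2204*log2(0.2204) - 0.7796*log2(0.7796) = 0.480870 + 0.280028 = 0.7609. C = 1 - H(p) = 1 - 0.7609 = 0.2391

0.2391 bits


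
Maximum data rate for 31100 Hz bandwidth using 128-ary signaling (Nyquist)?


Rate = 2 * B * log2(M) = 2 * 31100 * 7.0 = 435400.0

435400.0 bps


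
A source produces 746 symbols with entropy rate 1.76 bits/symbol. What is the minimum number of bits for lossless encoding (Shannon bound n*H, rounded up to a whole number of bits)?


Minimum bits >= n * H = 746 * 1.76 = 1312.96, rounded up to a whole number of bits = 1313

1313 bits


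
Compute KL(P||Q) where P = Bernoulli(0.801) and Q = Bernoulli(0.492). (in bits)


KL = p*log2(p/q) + (1-p)*log2((1-p)/(1-q)) = 0.801*log2(0.801/0.492) + 0.199*log2(0.199/0.508) = 0.2942

0.2942 bits


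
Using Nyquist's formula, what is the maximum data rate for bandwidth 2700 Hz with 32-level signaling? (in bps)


Rate = 2 * B * log2(M) = 2 * 2700 * 5.0 = 27000.0

27000.0 bps


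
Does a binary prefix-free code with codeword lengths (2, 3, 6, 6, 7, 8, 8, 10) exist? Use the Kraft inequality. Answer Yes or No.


Kraft sum = sum(2^(-l_i)) = 0.4229, need <= 1. Result: satisfied (a binary prefix-free code with these lengths exists)

Yes


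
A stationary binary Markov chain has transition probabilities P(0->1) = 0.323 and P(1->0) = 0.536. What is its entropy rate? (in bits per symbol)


Stationary distribution: pi_0 = p10/(p01+p10) = 0.624, pi_1 = 0.376. Entropy rate H' = pi_0*H(p01) + pi_1*H(p10) = 0.624*0.9076 + 0.376*0.9963 = 0.9409

0.9409 bits/symbol


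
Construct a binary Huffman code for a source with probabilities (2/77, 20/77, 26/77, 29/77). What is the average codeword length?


Huffman construction (repeatedly merge the two least-probable nodes; each merge adds 1 bit to every symbol beneath it): 2/77 + 20/77 = 2/7; 2/7 + 26/77 = 48/77; 29/77 + 48/77 = 1. Resulting codeword lengths (in the order the probabilities were given): (3, 3, 2, 1). L_avg = sum(p_i * l_i) = 2/77*3 + 20/77*3 + 26/77*2 + 29/77*1 = 21/11 = 1.9091

1.9091 bits


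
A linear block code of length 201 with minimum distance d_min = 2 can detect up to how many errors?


Detection capability = d_min - 1 = 2 - 1 = 1

1 errors


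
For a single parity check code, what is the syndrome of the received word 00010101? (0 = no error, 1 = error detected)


Syndrome = XOR of all bits = 0 XOR 0 XOR 0 XOR 1 XOR 0 XOR 1 XOR 0 XOR 1 = 1

1


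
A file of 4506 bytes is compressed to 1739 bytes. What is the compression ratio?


Ratio = original / compressed = 4506 / 1739 = 2.5911

2.5911


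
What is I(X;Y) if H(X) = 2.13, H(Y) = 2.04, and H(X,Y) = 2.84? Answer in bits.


I(X;Y) = H(X) + H(Y) - H(X,Y) = 2.13 + 2.04 - 2.84 = 1.33

1.33 bits


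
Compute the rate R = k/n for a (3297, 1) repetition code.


Rate = k/n = 1/3297

1/3297


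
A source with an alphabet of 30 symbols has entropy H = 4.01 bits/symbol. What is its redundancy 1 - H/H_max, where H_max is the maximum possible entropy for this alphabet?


H_max = log2(K) = log2(30) = 4.9069 bits/symbol. Redundancy = 1 - H/H_max = 1 - 4.01/4.9069 = 1 - 0.8172 = 0.1828

0.1828


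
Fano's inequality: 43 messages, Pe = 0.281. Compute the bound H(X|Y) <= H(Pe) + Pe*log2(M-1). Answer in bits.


H(Pe) = -Pe*log2(Pe) - (1-Pe)*log2(1-Pe) = -0.281*log2(0.281) - 0.719*log2(0.719) = 0.514612 + 0.342198 = 0.8568. Pe*log2(M-1) = 0.281*log2(42) = 1.515241. Bound = H(Pe) + Pe*log2(M-1) = 0.514612 + 0.342198 + 1.515241 = 2.3721

2.3721 bits


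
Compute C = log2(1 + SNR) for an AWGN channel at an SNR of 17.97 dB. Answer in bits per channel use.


SNR_linear = 10^(17.97/10) = 62.6614; C = log2(1 + SNR_linear) = log2(1 + 62.6614) = 5.9923

5.9923 bits/channel use


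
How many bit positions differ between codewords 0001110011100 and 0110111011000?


Count differing positions: . ^ ^ ^ . . ^ . . . ^ . . = 5 differences

5


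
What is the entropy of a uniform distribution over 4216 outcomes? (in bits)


H = log2(n) = log2(4216) = 12.0417

12.0417 bits


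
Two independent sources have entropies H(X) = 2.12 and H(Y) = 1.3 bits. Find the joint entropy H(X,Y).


For independent variables, H(X,Y) = H(X) + H(Y) = 2.12 + 1.3 = 3.42

3.42 bits


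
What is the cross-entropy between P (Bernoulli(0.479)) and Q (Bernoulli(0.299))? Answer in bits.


H(P,Q) = -p*log2(q) - (1-p)*log2(1-q). -0.479*log2(0.299) = 0.834314; -0.521*log2(0.701) = 0.267020. H(P,Q) = 0.834314 + 0.267020 = 1.1013

1.1013 bits


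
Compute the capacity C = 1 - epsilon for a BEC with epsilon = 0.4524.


C = 1 - epsilon = 1 - 0.4524 = 0.5476

0.5476 bits


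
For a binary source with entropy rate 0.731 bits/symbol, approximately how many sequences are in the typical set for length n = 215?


log2|A_typical| = nH = 215 * 0.731 = 157.165, so |A_typical| ~ 2^157.165 = 2.048e+47

2.048e+47


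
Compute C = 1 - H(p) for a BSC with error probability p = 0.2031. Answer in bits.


H(p) = -p*log2(p) - (1-p)*log2(1-p) = -0.2031*log2(0.2031) - 0.7969*log2(0.7969) = 0.467077 + 0.261008 = 0.7281. C = 1 - H(p) = 1 - 0.7281 = 0.2719

0.2719 bits


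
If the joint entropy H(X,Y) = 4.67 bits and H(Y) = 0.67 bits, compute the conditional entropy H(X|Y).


H(X|Y) = H(X,Y) - H(Y) = 4.67 - 0.67 = 4.0

4.0 bits


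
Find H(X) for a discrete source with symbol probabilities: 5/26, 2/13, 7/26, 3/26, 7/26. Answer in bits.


H = -sum(p_i * log2(p_i)). Terms: -(5/26)*log2(5/26) = 0.457406; -(2/13)*log2(2/13) = 0.415452; -(7/26)*log2(7/26) = 0.509677; -(3/26)*log2(3/26) = 0.359478; -(7/26)*log2(7/26) = 0.509677. H = 0.457406 + 0.415452 + 0.509677 + 0.359478 + 0.509677 = 2.2517

2.2517 bits


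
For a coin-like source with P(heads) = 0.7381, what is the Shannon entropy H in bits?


H = -p*log2(p) - (1-p)*log2(1-p). -0.7381*log2(0.7381) = 0.323370; -0.2619*log2(0.2619) = 0.506230. H = 0.323370 + 0.506230 = 0.8296

0.8296 bits


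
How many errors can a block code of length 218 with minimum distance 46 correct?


Correction capability = floor((d-1)/2) = floor((46-1)/2) = 22

22 errors


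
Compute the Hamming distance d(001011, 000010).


Count differing positions: . . ^ . . ^ = 2 differences

2


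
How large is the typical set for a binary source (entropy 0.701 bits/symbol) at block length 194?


log2|A_typical| = nH = 194 * 0.701 = 135.994, so |A_typical| ~ 2^135.994 = 8.675e+40

8.675e+40


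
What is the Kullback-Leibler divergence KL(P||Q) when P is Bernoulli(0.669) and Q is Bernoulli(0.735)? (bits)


KL = p*log2(p/q) + (1-p)*log2((1-p)/(1-q)) = 0.669*log2(0.669/0.735) + 0.331*log2(0.331/0.265) = 0.0154

0.0154 bits


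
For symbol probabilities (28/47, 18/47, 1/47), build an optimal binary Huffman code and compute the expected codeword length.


Huffman construction (repeatedly merge the two least-probable nodes; each merge adds 1 bit to every symbol beneath it): 1/47 + 18/47 = 19/47; 19/47 + 28/47 = 1. Resulting codeword lengths (in the order the probabilities were given): (1, 2, 2). L_avg = sum(p_i * l_i) = 28/47*1 + 18/47*2 + 1/47*2 = 66/47 = 1.4043

1.4043 bits
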